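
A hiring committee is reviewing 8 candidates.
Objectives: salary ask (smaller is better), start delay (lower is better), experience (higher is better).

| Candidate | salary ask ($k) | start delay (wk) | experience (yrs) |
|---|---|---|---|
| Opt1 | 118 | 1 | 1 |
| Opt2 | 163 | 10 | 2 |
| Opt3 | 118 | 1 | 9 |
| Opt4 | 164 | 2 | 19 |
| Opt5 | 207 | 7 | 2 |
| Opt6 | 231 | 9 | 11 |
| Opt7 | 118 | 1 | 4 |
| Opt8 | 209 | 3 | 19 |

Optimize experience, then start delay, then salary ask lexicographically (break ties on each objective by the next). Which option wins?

First maximize experience: best is 19, kept {Opt4, Opt8}.
Then minimize start delay: best is 2, kept {Opt4}.

Opt4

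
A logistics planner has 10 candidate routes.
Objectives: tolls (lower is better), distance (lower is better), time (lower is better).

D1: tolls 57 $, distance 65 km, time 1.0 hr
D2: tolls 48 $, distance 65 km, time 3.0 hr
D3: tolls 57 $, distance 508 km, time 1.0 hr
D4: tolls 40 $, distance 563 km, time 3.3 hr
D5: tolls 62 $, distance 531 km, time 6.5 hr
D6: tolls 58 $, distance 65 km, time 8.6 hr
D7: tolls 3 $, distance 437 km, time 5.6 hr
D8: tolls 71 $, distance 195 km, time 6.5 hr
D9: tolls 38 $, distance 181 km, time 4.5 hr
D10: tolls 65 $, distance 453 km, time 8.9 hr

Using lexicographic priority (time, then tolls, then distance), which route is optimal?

D1

First minimize time: best is 1.0, kept {D1, D3}.
Then minimize tolls: best is 57, kept {D1, D3}.
Then minimize distance: best is 65, kept {D1}.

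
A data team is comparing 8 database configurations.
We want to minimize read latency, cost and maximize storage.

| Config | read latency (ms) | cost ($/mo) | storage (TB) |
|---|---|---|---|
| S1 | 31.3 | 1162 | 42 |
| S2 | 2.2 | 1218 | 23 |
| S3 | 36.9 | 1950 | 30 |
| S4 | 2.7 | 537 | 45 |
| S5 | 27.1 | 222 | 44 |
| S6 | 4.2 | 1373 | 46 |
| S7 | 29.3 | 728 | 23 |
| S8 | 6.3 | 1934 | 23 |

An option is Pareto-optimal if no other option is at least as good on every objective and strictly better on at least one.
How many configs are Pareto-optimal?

S1: dominated by S4 (read latency 2.7≤31.3, cost 537≤1162, storage 45≥42).
S2: not dominated (best read latency).
S3: dominated by S1 (read latency 31.3≤36.9, cost 1162≤1950, storage 42≥30).
S4: not dominated.
S5: not dominated (best cost).
S6: not dominated (best storage).
S7: dominated by S4 (read latency 2.7≤29.3, cost 537≤728, storage 45≥23).
S8: dominated by S2 (read latency 2.2≤6.3, cost 1218≤1934, storage 23≥23).
Pareto-optimal: S2, S4, S5, S6 → 4.

4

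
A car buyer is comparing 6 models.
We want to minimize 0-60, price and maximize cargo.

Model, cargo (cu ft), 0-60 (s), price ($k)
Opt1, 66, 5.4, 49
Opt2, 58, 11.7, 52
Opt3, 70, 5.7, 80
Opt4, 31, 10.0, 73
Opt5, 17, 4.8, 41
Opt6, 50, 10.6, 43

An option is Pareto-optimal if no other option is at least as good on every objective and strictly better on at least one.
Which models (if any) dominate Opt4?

Opt1: cargo 66≥31, 0-60 5.4≤10.0, price 49≤73 — dominates Opt4.
Others (Opt2, Opt3, Opt5, Opt6) are each worse than Opt4 on at least one objective.

Opt1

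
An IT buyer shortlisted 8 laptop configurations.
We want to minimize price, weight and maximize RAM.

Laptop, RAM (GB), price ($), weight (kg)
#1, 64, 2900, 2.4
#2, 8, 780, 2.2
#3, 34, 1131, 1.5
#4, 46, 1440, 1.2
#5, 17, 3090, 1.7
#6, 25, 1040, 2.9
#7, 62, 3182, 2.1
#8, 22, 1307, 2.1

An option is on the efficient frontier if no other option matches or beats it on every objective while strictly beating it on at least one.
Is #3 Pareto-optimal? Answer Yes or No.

Yes

#1: worse on price (2900 vs 1131).
#2: worse on RAM (8 vs 34).
#4: worse on price (1440 vs 1131).
#5: worse on RAM (17 vs 34).
#6: worse on RAM (25 vs 34).
#7: worse on price (3182 vs 1131).
#8: worse on RAM (22 vs 34).
No option is at least as good as #3 on every objective and strictly better on one.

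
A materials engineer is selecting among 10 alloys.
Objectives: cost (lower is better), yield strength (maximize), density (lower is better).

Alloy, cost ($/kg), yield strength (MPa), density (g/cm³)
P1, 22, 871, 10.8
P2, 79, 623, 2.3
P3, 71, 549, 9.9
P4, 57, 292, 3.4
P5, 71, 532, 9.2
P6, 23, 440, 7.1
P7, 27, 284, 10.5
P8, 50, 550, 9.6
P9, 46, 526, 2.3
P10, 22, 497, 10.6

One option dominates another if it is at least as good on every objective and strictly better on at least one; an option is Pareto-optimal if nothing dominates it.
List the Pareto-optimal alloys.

P1, P2, P5, P6, P8, P9, P10

P1: not dominated (best yield strength).
P2: not dominated.
P3: dominated by P8 (cost 50≤71, yield strength 550≥549, density 9.6≤9.9).
P4: dominated by P9 (cost 46≤57, yield strength 526≥292, density 2.3≤3.4).
P5: not dominated.
P6: not dominated.
P7: dominated by P6 (cost 23≤27, yield strength 440≥284, density 7.1≤10.5).
P8: not dominated.
P9: not dominated.
P10: not dominated.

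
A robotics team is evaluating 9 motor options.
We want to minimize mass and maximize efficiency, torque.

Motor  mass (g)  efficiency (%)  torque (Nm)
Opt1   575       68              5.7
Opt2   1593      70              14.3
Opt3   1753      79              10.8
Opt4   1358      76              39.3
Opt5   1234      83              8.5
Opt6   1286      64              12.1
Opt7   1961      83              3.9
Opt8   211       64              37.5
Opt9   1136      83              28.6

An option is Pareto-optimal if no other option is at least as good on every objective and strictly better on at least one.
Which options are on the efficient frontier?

Opt1: not dominated.
Opt2: dominated by Opt4 (mass 1358≤1593, efficiency 76≥70, torque 39.3≥14.3).
Opt3: dominated by Opt9 (mass 1136≤1753, efficiency 83≥79, torque 28.6≥10.8).
Opt4: not dominated (best torque).
Opt5: dominated by Opt9 (mass 1136≤1234, efficiency 83≥83, torque 28.6≥8.5).
Opt6: dominated by Opt8 (mass 211≤1286, efficiency 64≥64, torque 37.5≥12.1).
Opt7: dominated by Opt5 (mass 1234≤1961, efficiency 83≥83, torque 8.5≥3.9).
Opt8: not dominated (best mass).
Opt9: not dominated.

Opt1, Opt4, Opt8, Opt9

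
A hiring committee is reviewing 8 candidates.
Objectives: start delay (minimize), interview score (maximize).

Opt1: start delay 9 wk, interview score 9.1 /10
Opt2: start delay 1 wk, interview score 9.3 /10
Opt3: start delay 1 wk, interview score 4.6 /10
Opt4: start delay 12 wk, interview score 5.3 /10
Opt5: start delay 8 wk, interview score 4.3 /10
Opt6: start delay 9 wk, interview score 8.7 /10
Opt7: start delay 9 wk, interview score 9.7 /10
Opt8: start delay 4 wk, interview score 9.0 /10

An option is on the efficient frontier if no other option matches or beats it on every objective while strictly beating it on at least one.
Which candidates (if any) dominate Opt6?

Opt1, Opt2, Opt7, Opt8

Opt1: start delay 9≤9, interview score 9.1≥8.7 — dominates Opt6.
Opt2: start delay 1≤9, interview score 9.3≥8.7 — dominates Opt6.
Opt7: start delay 9≤9, interview score 9.7≥8.7 — dominates Opt6.
Opt8: start delay 4≤9, interview score 9.0≥8.7 — dominates Opt6.
Others (Opt3, Opt4, Opt5) are each worse than Opt6 on at least one objective.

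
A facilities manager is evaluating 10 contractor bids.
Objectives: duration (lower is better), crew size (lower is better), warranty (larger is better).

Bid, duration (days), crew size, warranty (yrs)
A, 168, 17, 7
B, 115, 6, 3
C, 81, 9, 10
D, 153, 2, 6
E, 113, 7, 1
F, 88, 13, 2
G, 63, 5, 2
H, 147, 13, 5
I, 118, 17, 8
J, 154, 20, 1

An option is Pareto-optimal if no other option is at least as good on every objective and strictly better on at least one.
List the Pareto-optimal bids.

A: dominated by C (duration 81≤168, crew size 9≤17, warranty 10≥7).
B: not dominated.
C: not dominated (best warranty).
D: not dominated (best crew size).
E: dominated by G (duration 63≤113, crew size 5≤7, warranty 2≥1).
F: dominated by C (duration 81≤88, crew size 9≤13, warranty 10≥2).
G: not dominated (best duration).
H: dominated by C (duration 81≤147, crew size 9≤13, warranty 10≥5).
I: dominated by C (duration 81≤118, crew size 9≤17, warranty 10≥8).
J: dominated by B (duration 115≤154, crew size 6≤20, warranty 3≥1).

B, C, D, G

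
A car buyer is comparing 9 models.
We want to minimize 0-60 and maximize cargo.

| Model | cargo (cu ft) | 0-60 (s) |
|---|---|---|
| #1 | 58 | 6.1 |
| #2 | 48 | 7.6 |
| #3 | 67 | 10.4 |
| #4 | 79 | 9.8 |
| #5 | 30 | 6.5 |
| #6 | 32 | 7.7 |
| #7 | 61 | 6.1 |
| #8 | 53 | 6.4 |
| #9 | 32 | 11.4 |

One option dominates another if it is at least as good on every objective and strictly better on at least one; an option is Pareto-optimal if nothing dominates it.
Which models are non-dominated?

#4, #7

#1: dominated by #7 (cargo 61≥58, 0-60 6.1≤6.1).
#2: dominated by #1 (cargo 58≥48, 0-60 6.1≤7.6).
#3: dominated by #4 (cargo 79≥67, 0-60 9.8≤10.4).
#4: not dominated (best cargo).
#5: dominated by #1 (cargo 58≥30, 0-60 6.1≤6.5).
#6: dominated by #1 (cargo 58≥32, 0-60 6.1≤7.7).
#7: not dominated.
#8: dominated by #1 (cargo 58≥53, 0-60 6.1≤6.4).
#9: dominated by #1 (cargo 58≥32, 0-60 6.1≤11.4).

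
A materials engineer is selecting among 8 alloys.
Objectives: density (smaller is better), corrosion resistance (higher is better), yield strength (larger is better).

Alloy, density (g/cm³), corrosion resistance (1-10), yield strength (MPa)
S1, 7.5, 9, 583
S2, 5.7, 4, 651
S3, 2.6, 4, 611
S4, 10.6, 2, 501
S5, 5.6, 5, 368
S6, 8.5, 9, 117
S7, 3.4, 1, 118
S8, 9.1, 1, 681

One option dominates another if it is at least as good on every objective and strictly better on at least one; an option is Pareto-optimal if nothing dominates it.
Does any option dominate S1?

S2: worse on corrosion resistance (4 vs 9).
S3: worse on corrosion resistance (4 vs 9).
S4: worse on density (10.6 vs 7.5).
S5: worse on corrosion resistance (5 vs 9).
S6: worse on density (8.5 vs 7.5).
S7: worse on corrosion resistance (1 vs 9).
S8: worse on density (9.1 vs 7.5).
No option is at least as good as S1 on every objective and strictly better on one.

No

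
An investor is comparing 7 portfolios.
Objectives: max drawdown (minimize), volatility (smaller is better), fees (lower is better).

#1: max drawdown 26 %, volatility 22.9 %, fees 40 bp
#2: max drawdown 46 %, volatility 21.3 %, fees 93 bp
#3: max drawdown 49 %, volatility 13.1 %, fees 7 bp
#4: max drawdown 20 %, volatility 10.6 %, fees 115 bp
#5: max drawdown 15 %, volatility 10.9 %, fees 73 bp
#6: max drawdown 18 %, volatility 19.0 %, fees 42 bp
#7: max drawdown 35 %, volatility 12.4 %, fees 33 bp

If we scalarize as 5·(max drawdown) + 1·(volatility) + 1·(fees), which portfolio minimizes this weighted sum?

#6

#1: 5·26 + 1·22.9 + 1·40 = 192.9
#2: 5·46 + 1·21.3 + 1·93 = 344.3
#3: 5·49 + 1·13.1 + 1·7 = 265.1
#4: 5·20 + 1·10.6 + 1·115 = 225.6
#5: 5·15 + 1·10.9 + 1·73 = 158.9
#6: 5·18 + 1·19.0 + 1·42 = 151.0
#7: 5·35 + 1·12.4 + 1·33 = 220.4
Lowest: #6 at 151.0.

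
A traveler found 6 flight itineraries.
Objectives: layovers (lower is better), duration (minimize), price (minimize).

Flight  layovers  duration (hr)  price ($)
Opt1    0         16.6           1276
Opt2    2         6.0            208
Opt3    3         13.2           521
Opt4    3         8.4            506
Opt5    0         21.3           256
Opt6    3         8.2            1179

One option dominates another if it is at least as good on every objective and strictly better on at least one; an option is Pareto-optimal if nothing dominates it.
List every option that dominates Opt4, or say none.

Opt2

Opt2: layovers 2≤3, duration 6.0≤8.4, price 208≤506 — dominates Opt4.
Others (Opt1, Opt3, Opt5, Opt6) are each worse than Opt4 on at least one objective.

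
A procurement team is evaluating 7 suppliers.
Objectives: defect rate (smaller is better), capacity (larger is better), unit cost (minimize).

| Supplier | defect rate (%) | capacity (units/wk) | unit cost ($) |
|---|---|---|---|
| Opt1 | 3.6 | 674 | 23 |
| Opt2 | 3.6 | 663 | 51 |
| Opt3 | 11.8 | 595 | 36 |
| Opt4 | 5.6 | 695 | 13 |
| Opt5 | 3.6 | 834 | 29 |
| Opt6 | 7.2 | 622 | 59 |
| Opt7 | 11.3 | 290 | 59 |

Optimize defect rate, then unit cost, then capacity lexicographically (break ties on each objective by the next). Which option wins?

Opt1

First minimize defect rate: best is 3.6, kept {Opt1, Opt2, Opt5}.
Then minimize unit cost: best is 23, kept {Opt1}.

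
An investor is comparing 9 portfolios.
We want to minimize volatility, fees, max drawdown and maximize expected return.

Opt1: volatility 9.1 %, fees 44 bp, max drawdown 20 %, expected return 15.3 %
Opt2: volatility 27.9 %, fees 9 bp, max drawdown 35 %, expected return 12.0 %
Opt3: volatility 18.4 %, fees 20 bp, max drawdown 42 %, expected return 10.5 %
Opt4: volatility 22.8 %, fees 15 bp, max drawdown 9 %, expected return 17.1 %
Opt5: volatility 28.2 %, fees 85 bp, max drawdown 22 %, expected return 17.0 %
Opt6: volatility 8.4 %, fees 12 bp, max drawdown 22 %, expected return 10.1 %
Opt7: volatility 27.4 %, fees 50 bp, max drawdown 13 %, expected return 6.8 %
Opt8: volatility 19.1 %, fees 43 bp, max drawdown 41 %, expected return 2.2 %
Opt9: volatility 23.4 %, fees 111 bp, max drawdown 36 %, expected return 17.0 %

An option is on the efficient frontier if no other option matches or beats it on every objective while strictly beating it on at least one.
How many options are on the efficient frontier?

5

Opt1: not dominated.
Opt2: not dominated (best fees).
Opt3: not dominated.
Opt4: not dominated (best max drawdown).
Opt5: dominated by Opt4 (volatility 22.8≤28.2, fees 15≤85, max drawdown 9≤22, expected return 17.1≥17.0).
Opt6: not dominated (best volatility).
Opt7: dominated by Opt4 (volatility 22.8≤27.4, fees 15≤50, max drawdown 9≤13, expected return 17.1≥6.8).
Opt8: dominated by Opt6 (volatility 8.4≤19.1, fees 12≤43, max drawdown 22≤41, expected return 10.1≥2.2).
Opt9: dominated by Opt4 (volatility 22.8≤23.4, fees 15≤111, max drawdown 9≤36, expected return 17.1≥17.0).
Pareto-optimal: Opt1, Opt2, Opt3, Opt4, Opt6 → 5.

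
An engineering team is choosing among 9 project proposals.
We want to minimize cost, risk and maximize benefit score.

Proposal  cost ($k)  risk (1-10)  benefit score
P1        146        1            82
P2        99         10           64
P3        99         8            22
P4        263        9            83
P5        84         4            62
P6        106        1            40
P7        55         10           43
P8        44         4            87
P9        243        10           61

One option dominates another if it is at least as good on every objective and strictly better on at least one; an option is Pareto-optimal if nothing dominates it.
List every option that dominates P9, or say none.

P1, P2, P5, P8

P1: cost 146≤243, risk 1≤10, benefit score 82≥61 — dominates P9.
P2: cost 99≤243, risk 10≤10, benefit score 64≥61 — dominates P9.
P5: cost 84≤243, risk 4≤10, benefit score 62≥61 — dominates P9.
P8: cost 44≤243, risk 4≤10, benefit score 87≥61 — dominates P9.
Others (P3, P4, P6, P7) are each worse than P9 on at least one objective.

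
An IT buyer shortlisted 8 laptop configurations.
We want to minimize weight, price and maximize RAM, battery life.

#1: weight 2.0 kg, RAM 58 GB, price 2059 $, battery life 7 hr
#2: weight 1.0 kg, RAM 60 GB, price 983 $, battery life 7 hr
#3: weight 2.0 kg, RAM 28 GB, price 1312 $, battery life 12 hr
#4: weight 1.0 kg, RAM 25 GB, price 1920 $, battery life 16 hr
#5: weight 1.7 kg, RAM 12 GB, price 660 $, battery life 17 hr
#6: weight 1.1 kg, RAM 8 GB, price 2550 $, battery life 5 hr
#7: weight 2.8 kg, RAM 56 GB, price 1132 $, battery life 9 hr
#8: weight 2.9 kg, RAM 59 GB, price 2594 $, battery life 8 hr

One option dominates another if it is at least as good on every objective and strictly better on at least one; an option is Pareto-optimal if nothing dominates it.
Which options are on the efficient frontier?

#1: dominated by #2 (weight 1.0≤2.0, RAM 60≥58, price 983≤2059, battery life 7≥7).
#2: not dominated (best RAM).
#3: not dominated.
#4: not dominated.
#5: not dominated (best price).
#6: dominated by #2 (weight 1.0≤1.1, RAM 60≥8, price 983≤2550, battery life 7≥5).
#7: not dominated.
#8: not dominated.

#2, #3, #4, #5, #7, #8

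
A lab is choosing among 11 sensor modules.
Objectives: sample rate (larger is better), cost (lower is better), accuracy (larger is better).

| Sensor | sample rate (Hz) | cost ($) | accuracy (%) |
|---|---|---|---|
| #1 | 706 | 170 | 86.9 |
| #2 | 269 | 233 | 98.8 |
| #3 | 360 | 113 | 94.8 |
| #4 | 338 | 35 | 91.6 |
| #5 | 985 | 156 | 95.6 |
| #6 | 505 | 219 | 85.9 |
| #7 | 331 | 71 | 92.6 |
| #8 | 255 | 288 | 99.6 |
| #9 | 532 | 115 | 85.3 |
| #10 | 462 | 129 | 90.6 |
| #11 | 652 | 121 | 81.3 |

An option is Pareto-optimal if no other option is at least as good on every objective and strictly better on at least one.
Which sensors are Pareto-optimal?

#1: dominated by #5 (sample rate 985≥706, cost 156≤170, accuracy 95.6≥86.9).
#2: not dominated.
#3: not dominated.
#4: not dominated (best cost).
#5: not dominated (best sample rate).
#6: dominated by #1 (sample rate 706≥505, cost 170≤219, accuracy 86.9≥85.9).
#7: not dominated.
#8: not dominated (best accuracy).
#9: not dominated.
#10: not dominated.
#11: not dominated.

#2, #3, #4, #5, #7, #8, #9, #10, #11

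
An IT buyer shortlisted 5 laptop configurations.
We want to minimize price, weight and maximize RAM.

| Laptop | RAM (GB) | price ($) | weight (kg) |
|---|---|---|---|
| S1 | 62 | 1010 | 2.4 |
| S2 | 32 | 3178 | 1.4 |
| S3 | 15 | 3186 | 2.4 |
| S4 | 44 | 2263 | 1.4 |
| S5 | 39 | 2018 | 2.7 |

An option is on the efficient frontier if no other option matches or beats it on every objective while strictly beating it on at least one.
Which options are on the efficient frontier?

S1: not dominated (best RAM).
S2: dominated by S4 (RAM 44≥32, price 2263≤3178, weight 1.4≤1.4).
S3: dominated by S1 (RAM 62≥15, price 1010≤3186, weight 2.4≤2.4).
S4: not dominated.
S5: dominated by S1 (RAM 62≥39, price 1010≤2018, weight 2.4≤2.7).

S1, S4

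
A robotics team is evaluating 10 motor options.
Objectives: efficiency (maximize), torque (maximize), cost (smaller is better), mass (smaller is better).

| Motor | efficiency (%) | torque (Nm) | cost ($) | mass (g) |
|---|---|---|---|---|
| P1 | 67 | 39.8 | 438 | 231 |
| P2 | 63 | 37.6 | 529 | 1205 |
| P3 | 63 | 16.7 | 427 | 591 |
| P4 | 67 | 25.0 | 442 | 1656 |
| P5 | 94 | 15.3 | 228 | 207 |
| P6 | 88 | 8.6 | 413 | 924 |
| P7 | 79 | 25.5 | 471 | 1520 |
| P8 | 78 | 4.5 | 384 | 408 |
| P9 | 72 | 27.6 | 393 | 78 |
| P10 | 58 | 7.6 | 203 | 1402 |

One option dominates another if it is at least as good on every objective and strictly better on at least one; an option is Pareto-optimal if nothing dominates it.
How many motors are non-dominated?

5

P1: not dominated (best torque).
P2: dominated by P1 (efficiency 67≥63, torque 39.8≥37.6, cost 438≤529, mass 231≤1205).
P3: dominated by P9 (efficiency 72≥63, torque 27.6≥16.7, cost 393≤427, mass 78≤591).
P4: dominated by P1 (efficiency 67≥67, torque 39.8≥25.0, cost 438≤442, mass 231≤1656).
P5: not dominated (best efficiency).
P6: dominated by P5 (efficiency 94≥88, torque 15.3≥8.6, cost 228≤413, mass 207≤924).
P7: not dominated.
P8: dominated by P5 (efficiency 94≥78, torque 15.3≥4.5, cost 228≤384, mass 207≤408).
P9: not dominated (best mass).
P10: not dominated (best cost).
Pareto-optimal: P1, P5, P7, P9, P10 → 5.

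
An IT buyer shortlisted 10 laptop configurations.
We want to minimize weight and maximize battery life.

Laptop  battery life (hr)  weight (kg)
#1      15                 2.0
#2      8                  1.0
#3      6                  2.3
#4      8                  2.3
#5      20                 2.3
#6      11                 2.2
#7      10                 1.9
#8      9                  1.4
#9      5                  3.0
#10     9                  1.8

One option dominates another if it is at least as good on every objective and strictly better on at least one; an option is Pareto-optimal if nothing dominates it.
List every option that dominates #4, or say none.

#1, #2, #5, #6, #7, #8, #10

#1: battery life 15≥8, weight 2.0≤2.3 — dominates #4.
#2: battery life 8≥8, weight 1.0≤2.3 — dominates #4.
#5: battery life 20≥8, weight 2.3≤2.3 — dominates #4.
#6: battery life 11≥8, weight 2.2≤2.3 — dominates #4.
#7: battery life 10≥8, weight 1.9≤2.3 — dominates #4.
#8: battery life 9≥8, weight 1.4≤2.3 — dominates #4.
#10: battery life 9≥8, weight 1.8≤2.3 — dominates #4.
Others (#3, #9) are each worse than #4 on at least one objective.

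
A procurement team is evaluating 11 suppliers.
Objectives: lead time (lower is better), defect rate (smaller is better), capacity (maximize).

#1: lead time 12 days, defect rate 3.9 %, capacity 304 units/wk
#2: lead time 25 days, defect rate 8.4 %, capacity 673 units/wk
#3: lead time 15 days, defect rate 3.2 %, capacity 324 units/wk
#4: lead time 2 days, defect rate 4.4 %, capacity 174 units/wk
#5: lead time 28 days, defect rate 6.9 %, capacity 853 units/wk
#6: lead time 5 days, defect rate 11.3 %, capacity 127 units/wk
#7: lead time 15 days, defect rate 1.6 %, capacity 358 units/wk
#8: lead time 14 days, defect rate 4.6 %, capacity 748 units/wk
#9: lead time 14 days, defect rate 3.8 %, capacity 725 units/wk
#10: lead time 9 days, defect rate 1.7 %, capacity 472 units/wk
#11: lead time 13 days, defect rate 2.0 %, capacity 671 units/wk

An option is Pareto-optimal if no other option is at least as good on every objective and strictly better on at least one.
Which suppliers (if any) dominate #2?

#8, #9

#8: lead time 14≤25, defect rate 4.6≤8.4, capacity 748≥673 — dominates #2.
#9: lead time 14≤25, defect rate 3.8≤8.4, capacity 725≥673 — dominates #2.
Others (#1, #3, #4, #5, #6, #7, #10, #11) are each worse than #2 on at least one objective.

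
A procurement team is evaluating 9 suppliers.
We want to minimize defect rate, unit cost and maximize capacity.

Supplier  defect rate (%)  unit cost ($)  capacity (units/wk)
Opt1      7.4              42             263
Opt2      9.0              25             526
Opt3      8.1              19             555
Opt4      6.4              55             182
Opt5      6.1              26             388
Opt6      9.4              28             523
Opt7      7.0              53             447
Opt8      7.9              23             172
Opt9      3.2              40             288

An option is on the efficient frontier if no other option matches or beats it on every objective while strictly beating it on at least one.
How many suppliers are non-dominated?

5

Opt1: dominated by Opt5 (defect rate 6.1≤7.4, unit cost 26≤42, capacity 388≥263).
Opt2: dominated by Opt3 (defect rate 8.1≤9.0, unit cost 19≤25, capacity 555≥526).
Opt3: not dominated (best unit cost).
Opt4: dominated by Opt5 (defect rate 6.1≤6.4, unit cost 26≤55, capacity 388≥182).
Opt5: not dominated.
Opt6: dominated by Opt2 (defect rate 9.0≤9.4, unit cost 25≤28, capacity 526≥523).
Opt7: not dominated.
Opt8: not dominated.
Opt9: not dominated (best defect rate).
Pareto-optimal: Opt3, Opt5, Opt7, Opt8, Opt9 → 5.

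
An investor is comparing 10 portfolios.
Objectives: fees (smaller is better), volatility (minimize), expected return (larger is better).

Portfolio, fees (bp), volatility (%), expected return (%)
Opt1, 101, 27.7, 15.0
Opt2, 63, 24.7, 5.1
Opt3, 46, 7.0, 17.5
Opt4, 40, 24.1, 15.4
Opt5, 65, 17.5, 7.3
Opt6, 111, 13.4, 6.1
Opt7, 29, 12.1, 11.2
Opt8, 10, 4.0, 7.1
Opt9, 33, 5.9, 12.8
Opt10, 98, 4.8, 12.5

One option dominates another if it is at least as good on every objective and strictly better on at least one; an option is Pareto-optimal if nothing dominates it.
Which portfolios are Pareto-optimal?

Opt1: dominated by Opt3 (fees 46≤101, volatility 7.0≤27.7, expected return 17.5≥15.0).
Opt2: dominated by Opt3 (fees 46≤63, volatility 7.0≤24.7, expected return 17.5≥5.1).
Opt3: not dominated (best expected return).
Opt4: not dominated.
Opt5: dominated by Opt3 (fees 46≤65, volatility 7.0≤17.5, expected return 17.5≥7.3).
Opt6: dominated by Opt3 (fees 46≤111, volatility 7.0≤13.4, expected return 17.5≥6.1).
Opt7: not dominated.
Opt8: not dominated (best fees).
Opt9: not dominated.
Opt10: not dominated.

Opt3, Opt4, Opt7, Opt8, Opt9, Opt10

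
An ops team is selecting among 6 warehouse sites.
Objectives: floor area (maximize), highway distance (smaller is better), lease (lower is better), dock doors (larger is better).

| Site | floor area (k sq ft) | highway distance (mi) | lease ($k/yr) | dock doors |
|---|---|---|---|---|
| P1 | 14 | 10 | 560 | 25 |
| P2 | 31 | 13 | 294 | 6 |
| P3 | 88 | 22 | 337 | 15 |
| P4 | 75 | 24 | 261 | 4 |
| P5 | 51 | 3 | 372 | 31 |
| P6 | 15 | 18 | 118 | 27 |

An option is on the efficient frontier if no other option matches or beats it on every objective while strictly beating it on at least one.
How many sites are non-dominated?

P1: dominated by P5 (floor area 51≥14, highway distance 3≤10, lease 372≤560, dock doors 31≥25).
P2: not dominated.
P3: not dominated (best floor area).
P4: not dominated.
P5: not dominated (best highway distance).
P6: not dominated (best lease).
Pareto-optimal: P2, P3, P4, P5, P6 → 5.

5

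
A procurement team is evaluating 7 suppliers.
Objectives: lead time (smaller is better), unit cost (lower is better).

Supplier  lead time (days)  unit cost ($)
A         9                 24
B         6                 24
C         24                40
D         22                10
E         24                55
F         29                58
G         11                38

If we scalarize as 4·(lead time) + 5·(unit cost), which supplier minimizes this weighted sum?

D

A: 4·9 + 5·24 = 156
B: 4·6 + 5·24 = 144
C: 4·24 + 5·40 = 296
D: 4·22 + 5·10 = 138
E: 4·24 + 5·55 = 371
F: 4·29 + 5·58 = 406
G: 4·11 + 5·38 = 234
Lowest: D at 138.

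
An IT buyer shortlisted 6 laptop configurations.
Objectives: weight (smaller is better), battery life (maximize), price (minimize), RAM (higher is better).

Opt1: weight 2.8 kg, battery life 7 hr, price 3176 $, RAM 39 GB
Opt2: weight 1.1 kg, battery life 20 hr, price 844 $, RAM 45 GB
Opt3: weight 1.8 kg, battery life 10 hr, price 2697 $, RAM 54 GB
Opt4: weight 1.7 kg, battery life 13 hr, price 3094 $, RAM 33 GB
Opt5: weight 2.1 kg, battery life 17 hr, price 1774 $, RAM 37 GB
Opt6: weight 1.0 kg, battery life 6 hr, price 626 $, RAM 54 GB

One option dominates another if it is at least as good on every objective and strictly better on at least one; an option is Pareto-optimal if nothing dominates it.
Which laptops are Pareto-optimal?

Opt2, Opt3, Opt6

Opt1: dominated by Opt2 (weight 1.1≤2.8, battery life 20≥7, price 844≤3176, RAM 45≥39).
Opt2: not dominated (best battery life).
Opt3: not dominated.
Opt4: dominated by Opt2 (weight 1.1≤1.7, battery life 20≥13, price 844≤3094, RAM 45≥33).
Opt5: dominated by Opt2 (weight 1.1≤2.1, battery life 20≥17, price 844≤1774, RAM 45≥37).
Opt6: not dominated (best weight).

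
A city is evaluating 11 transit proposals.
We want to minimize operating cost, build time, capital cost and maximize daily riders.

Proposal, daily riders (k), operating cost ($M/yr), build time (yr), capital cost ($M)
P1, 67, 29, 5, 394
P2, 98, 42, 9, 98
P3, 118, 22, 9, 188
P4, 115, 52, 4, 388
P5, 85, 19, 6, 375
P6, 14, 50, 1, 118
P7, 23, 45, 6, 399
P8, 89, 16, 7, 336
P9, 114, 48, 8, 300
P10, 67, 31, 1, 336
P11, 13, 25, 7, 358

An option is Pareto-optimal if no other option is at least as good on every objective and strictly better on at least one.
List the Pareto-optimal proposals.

P1, P2, P3, P4, P5, P6, P8, P9, P10

P1: not dominated.
P2: not dominated (best capital cost).
P3: not dominated (best daily riders).
P4: not dominated.
P5: not dominated.
P6: not dominated.
P7: dominated by P1 (daily riders 67≥23, operating cost 29≤45, build time 5≤6, capital cost 394≤399).
P8: not dominated (best operating cost).
P9: not dominated.
P10: not dominated.
P11: dominated by P8 (daily riders 89≥13, operating cost 16≤25, build time 7≤7, capital cost 336≤358).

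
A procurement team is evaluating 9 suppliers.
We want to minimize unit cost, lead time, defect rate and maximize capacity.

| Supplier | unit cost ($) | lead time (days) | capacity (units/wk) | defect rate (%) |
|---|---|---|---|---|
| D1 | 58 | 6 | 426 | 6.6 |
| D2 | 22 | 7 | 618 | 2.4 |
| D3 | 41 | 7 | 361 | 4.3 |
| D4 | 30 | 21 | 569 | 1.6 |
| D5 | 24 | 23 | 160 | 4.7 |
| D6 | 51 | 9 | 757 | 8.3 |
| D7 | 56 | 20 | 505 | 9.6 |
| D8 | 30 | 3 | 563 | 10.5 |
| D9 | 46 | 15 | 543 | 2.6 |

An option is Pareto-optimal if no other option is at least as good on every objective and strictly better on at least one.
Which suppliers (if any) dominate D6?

none

D1: worse on unit cost (58 vs 51).
D2: worse on capacity (618 vs 757).
D3: worse on capacity (361 vs 757).
D4: worse on lead time (21 vs 9).
D5: worse on lead time (23 vs 9).
D7: worse on unit cost (56 vs 51).
D8: worse on capacity (563 vs 757).
D9: worse on lead time (15 vs 9).
No option dominates D6.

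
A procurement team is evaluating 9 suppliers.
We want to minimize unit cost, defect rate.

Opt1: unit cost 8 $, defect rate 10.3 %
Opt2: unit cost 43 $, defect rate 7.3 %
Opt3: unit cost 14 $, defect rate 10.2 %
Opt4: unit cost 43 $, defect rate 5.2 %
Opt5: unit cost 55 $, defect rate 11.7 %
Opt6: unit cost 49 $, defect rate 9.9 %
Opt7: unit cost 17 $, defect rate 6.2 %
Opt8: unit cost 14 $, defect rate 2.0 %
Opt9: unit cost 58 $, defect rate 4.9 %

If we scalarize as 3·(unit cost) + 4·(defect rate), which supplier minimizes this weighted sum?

Opt8

Opt1: 3·8 + 4·10.3 = 65.2
Opt2: 3·43 + 4·7.3 = 158.2
Opt3: 3·14 + 4·10.2 = 82.8
Opt4: 3·43 + 4·5.2 = 149.8
Opt5: 3·55 + 4·11.7 = 211.8
Opt6: 3·49 + 4·9.9 = 186.6
Opt7: 3·17 + 4·6.2 = 75.8
Opt8: 3·14 + 4·2.0 = 50.0
Opt9: 3·58 + 4·4.9 = 193.6
Lowest: Opt8 at 50.0.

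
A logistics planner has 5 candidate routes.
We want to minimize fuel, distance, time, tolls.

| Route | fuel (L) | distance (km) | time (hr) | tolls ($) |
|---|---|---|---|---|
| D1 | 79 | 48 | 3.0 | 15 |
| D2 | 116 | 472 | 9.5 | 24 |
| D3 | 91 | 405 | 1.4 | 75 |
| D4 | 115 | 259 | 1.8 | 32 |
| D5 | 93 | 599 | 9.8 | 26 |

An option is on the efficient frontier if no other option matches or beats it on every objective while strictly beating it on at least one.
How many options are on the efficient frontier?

D1: not dominated (best fuel).
D2: dominated by D1 (fuel 79≤116, distance 48≤472, time 3.0≤9.5, tolls 15≤24).
D3: not dominated (best time).
D4: not dominated.
D5: dominated by D1 (fuel 79≤93, distance 48≤599, time 3.0≤9.8, tolls 15≤26).
Pareto-optimal: D1, D3, D4 → 3.

3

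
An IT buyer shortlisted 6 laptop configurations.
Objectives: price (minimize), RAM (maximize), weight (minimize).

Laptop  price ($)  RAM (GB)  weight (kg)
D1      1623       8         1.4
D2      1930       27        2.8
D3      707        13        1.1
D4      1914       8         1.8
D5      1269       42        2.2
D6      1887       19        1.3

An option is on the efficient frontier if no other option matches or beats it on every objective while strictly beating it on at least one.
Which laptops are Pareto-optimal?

D3, D5, D6

D1: dominated by D3 (price 707≤1623, RAM 13≥8, weight 1.1≤1.4).
D2: dominated by D5 (price 1269≤1930, RAM 42≥27, weight 2.2≤2.8).
D3: not dominated (best price).
D4: dominated by D1 (price 1623≤1914, RAM 8≥8, weight 1.4≤1.8).
D5: not dominated (best RAM).
D6: not dominated.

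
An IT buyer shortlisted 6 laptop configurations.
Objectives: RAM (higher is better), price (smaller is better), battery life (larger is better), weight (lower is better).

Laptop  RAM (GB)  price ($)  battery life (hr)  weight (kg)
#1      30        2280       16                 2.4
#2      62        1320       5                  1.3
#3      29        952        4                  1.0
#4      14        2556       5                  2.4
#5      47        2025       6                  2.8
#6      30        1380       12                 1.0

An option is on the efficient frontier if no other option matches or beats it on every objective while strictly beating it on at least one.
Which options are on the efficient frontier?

#1, #2, #3, #5, #6

#1: not dominated (best battery life).
#2: not dominated (best RAM).
#3: not dominated (best price).
#4: dominated by #1 (RAM 30≥14, price 2280≤2556, battery life 16≥5, weight 2.4≤2.4).
#5: not dominated.
#6: not dominated.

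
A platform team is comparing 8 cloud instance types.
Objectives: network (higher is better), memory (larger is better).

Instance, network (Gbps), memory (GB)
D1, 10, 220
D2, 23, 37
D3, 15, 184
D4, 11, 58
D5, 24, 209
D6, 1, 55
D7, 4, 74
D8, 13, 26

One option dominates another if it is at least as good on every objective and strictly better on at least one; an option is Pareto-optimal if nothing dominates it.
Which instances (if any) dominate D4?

D3: network 15≥11, memory 184≥58 — dominates D4.
D5: network 24≥11, memory 209≥58 — dominates D4.
Others (D1, D2, D6, D7, D8) are each worse than D4 on at least one objective.

D3, D5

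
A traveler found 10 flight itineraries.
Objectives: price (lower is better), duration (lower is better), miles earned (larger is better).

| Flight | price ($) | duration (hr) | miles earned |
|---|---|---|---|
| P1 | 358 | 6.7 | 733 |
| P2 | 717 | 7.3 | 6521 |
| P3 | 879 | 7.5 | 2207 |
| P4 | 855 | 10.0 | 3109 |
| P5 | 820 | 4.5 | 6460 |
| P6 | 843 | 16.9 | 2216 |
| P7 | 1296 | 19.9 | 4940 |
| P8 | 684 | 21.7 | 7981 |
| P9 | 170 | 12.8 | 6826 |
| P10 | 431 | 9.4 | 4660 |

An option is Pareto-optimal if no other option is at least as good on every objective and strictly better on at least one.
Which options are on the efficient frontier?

P1: not dominated.
P2: not dominated.
P3: dominated by P2 (price 717≤879, duration 7.3≤7.5, miles earned 6521≥2207).
P4: dominated by P2 (price 717≤855, duration 7.3≤10.0, miles earned 6521≥3109).
P5: not dominated (best duration).
P6: dominated by P2 (price 717≤843, duration 7.3≤16.9, miles earned 6521≥2216).
P7: dominated by P2 (price 717≤1296, duration 7.3≤19.9, miles earned 6521≥4940).
P8: not dominated (best miles earned).
P9: not dominated (best price).
P10: not dominated.

P1, P2, P5, P8, P9, P10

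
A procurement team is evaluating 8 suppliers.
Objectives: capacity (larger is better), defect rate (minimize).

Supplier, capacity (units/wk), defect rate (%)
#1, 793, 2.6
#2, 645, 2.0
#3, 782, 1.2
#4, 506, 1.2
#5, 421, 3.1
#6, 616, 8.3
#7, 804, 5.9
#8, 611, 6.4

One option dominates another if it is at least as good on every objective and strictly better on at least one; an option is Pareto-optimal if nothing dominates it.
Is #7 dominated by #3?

#3 vs #7: #3 is worse on capacity (782 vs 804), so it does not dominate #7.

No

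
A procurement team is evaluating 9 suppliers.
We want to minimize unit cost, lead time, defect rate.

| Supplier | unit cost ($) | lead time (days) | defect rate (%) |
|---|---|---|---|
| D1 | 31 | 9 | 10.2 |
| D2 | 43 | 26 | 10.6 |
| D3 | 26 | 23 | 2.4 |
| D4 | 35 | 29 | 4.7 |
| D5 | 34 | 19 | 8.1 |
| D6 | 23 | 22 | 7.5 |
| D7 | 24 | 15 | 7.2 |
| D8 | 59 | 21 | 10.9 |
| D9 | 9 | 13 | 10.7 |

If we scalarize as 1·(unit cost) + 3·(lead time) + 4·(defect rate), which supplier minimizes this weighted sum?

D9

D1: 1·31 + 3·9 + 4·10.2 = 98.8
D2: 1·43 + 3·26 + 4·10.6 = 163.4
D3: 1·26 + 3·23 + 4·2.4 = 104.6
D4: 1·35 + 3·29 + 4·4.7 = 140.8
D5: 1·34 + 3·19 + 4·8.1 = 123.4
D6: 1·23 + 3·22 + 4·7.5 = 119.0
D7: 1·24 + 3·15 + 4·7.2 = 97.8
D8: 1·59 + 3·21 + 4·10.9 = 165.6
D9: 1·9 + 3·13 + 4·10.7 = 90.8
Lowest: D9 at 90.8.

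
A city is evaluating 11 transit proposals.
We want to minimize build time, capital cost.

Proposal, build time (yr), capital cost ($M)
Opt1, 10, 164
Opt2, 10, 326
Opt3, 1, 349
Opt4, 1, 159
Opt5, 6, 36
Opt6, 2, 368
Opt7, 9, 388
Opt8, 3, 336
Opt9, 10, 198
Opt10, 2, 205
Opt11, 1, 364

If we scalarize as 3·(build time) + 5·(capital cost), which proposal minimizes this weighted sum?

Opt5

Opt1: 3·10 + 5·164 = 850
Opt2: 3·10 + 5·326 = 1660
Opt3: 3·1 + 5·349 = 1748
Opt4: 3·1 + 5·159 = 798
Opt5: 3·6 + 5·36 = 198
Opt6: 3·2 + 5·368 = 1846
Opt7: 3·9 + 5·388 = 1967
Opt8: 3·3 + 5·336 = 1689
Opt9: 3·10 + 5·198 = 1020
Opt10: 3·2 + 5·205 = 1031
Opt11: 3·1 + 5·364 = 1823
Lowest: Opt5 at 198.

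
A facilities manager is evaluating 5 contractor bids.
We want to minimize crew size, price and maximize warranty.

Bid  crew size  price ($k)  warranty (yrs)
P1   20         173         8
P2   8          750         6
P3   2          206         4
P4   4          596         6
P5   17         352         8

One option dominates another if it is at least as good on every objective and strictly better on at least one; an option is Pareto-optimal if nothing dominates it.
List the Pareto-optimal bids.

P1: not dominated (best price).
P2: dominated by P4 (crew size 4≤8, price 596≤750, warranty 6≥6).
P3: not dominated (best crew size).
P4: not dominated.
P5: not dominated.

P1, P3, P4, P5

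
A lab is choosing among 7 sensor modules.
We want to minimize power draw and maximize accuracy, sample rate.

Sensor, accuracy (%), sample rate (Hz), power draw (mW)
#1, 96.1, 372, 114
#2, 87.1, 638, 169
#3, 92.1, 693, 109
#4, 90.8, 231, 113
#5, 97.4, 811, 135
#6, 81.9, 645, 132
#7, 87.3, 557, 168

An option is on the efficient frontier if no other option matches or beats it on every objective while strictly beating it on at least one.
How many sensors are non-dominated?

#1: not dominated.
#2: dominated by #3 (accuracy 92.1≥87.1, sample rate 693≥638, power draw 109≤169).
#3: not dominated (best power draw).
#4: dominated by #3 (accuracy 92.1≥90.8, sample rate 693≥231, power draw 109≤113).
#5: not dominated (best accuracy).
#6: dominated by #3 (accuracy 92.1≥81.9, sample rate 693≥645, power draw 109≤132).
#7: dominated by #3 (accuracy 92.1≥87.3, sample rate 693≥557, power draw 109≤168).
Pareto-optimal: #1, #3, #5 → 3.

3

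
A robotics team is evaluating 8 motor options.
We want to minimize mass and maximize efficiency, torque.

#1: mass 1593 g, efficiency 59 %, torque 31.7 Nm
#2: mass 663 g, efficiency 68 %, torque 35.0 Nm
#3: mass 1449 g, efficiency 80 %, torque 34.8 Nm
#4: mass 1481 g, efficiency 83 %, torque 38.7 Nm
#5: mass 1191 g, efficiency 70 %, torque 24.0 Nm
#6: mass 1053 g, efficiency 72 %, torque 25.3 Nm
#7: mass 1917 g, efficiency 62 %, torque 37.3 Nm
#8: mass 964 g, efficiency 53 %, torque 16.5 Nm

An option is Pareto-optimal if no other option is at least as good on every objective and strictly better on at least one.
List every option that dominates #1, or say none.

#2: mass 663≤1593, efficiency 68≥59, torque 35.0≥31.7 — dominates #1.
#3: mass 1449≤1593, efficiency 80≥59, torque 34.8≥31.7 — dominates #1.
#4: mass 1481≤1593, efficiency 83≥59, torque 38.7≥31.7 — dominates #1.
Others (#5, #6, #7, #8) are each worse than #1 on at least one objective.

#2, #3, #4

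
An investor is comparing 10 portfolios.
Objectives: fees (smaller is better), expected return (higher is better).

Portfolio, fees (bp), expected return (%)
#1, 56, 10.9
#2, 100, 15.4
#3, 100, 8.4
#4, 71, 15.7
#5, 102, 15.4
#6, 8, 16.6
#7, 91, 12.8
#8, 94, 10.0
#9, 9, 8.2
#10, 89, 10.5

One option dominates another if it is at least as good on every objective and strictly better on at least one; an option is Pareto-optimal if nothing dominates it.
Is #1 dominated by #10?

No

#10 vs #1: #10 is worse on fees (89 vs 56), so it does not dominate #1.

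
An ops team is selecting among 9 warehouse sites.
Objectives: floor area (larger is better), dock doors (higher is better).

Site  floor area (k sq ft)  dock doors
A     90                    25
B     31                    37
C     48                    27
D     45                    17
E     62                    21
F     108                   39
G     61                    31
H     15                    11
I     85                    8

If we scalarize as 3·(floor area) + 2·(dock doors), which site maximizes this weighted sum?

A: 3·90 + 2·25 = 320
B: 3·31 + 2·37 = 167
C: 3·48 + 2·27 = 198
D: 3·45 + 2·17 = 169
E: 3·62 + 2·21 = 228
F: 3·108 + 2·39 = 402
G: 3·61 + 2·31 = 245
H: 3·15 + 2·11 = 67
I: 3·85 + 2·8 = 271
Highest: F at 402.

F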